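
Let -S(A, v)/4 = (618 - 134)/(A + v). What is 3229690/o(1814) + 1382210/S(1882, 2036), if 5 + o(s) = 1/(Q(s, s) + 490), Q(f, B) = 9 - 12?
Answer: -2028297389075/589028 ≈ -3.4435e+6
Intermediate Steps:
Q(f, B) = -3
S(A, v) = -1936/(A + v) (S(A, v) = -4*(618 - 134)/(A + v) = -1936/(A + v))
o(s) = -2434/487 (o(s) = -5 + 1/(-3 + 490) = -5 + 1/487 = -2434/487)
3229690/o(1814) + 1382210/S(1882, 2036) = 3229690/(-2434/487) + 1382210/((-1936/(1882 + 2036))) = 3229690*(-487/2434) + 1382210/((-1936/3918)) = -786429515/1217 + 1382210/((-1936*1/3918)) = -786429515/1217 + 1382210/(-968/1959) = -786429515/1217 + 1382210*(-1959/968) = -786429515/1217 - 1353874695/484 = -2028297389075/589028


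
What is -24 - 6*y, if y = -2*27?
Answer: 300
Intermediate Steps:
y = -54
-24 - 6*y = -24 - 6*(-54) = -24 + 324 = 300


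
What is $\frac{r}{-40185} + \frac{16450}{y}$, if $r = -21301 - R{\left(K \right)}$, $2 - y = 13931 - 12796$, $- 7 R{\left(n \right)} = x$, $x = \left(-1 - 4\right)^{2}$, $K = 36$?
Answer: $- \frac{1486130948}{106235745} \approx -13.989$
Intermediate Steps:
$x = 25$ ($x = \left(-5\right)^{2} = 25$)
$R{\left(n \right)} = - \frac{25}{7}$ ($R{\left(n \right)} = \left(- \frac{1}{7}\right) 25 = - \frac{25}{7}$)
$y = -1133$ ($y = 2 - \left(13931 - 12796\right) = 2 - 1135 = -1133$)
$r = - \frac{149082}{7}$ ($r = -21301 - - \frac{25}{7} = -21301 + \frac{25}{7} = - \frac{149082}{7} \approx -21297.0$)
$\frac{r}{-40185} + \frac{16450}{y} = - \frac{149082}{7 \left(-40185\right)} + \frac{16450}{-1133} = \left(- \frac{149082}{7}\right) \left(- \frac{1}{40185}\right) + 16450 \left(- \frac{1}{1133}\right) = \frac{49694}{93765} - \frac{16450}{1133} = - \frac{1486130948}{106235745}$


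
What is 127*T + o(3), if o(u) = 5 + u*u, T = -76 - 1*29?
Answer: -13321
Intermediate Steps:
T = -105 (T = -76 - 29 = -105)
o(u) = 5 + u²
127*T + o(3) = 127*(-105) + (5 + 3²) = -13335 + (5 + 9) = -13335 + 14 = -13321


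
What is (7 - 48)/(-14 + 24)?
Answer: -41/10 ≈ -4.1000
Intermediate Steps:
(7 - 48)/(-14 + 24) = -41/10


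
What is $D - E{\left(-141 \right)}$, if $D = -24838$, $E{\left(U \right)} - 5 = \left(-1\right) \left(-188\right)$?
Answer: $-25031$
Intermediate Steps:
$E{\left(U \right)} = 193$ ($E{\left(U \right)} = 5 - -188 = 5 + 188 = 193$)
$D - E{\left(-141 \right)} = -24838 - 193 = -25031$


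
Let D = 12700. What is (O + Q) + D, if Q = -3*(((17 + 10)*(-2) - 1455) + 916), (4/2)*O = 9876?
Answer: 19417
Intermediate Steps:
O = 4938 (O = (½)*9876 = 4938)
Q = 1779 (Q = -3*((27*(-2) - 1455) + 916) = -3*((-54 - 1455) + 916) = -3*(-1509 + 916) = -3*(-593) = 1779)
(O + Q) + D = (4938 + 1779) + 12700 = 6717 + 12700 = 19417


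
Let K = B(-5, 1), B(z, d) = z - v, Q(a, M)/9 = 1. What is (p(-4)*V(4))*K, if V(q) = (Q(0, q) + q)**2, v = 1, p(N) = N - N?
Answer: 0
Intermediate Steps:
Q(a, M) = 9 (Q(a, M) = 9*1 = 9)
p(N) = 0
B(z, d) = -1 + z (B(z, d) = z - 1*1 = z - 1 = -1 + z)
V(q) = (9 + q)**2
K = -6 (K = -1 - 5 = -6)
(p(-4)*V(4))*K = (0*(9 + 4)**2)*(-6) = (0*13**2)*(-6) = (0*169)*(-6) = 0*(-6) = 0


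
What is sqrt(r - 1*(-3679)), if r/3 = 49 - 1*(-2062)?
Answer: 2*sqrt(2503) ≈ 100.06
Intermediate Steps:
r = 6333 (r = 3*(49 - 1*(-2062)) = 3*(49 + 2062) = 3*2111 = 6333)
sqrt(r - 1*(-3679)) = sqrt(6333 - 1*(-3679)) = sqrt(6333 + 3679) = sqrt(10012) = 2*sqrt(2503)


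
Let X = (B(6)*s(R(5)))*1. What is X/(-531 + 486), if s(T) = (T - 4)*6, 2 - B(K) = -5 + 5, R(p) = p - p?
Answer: 16/15 ≈ 1.0667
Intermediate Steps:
R(p) = 0
B(K) = 2 (B(K) = 2 - (-5 + 5) = 2 - 1*0 = 2 + 0 = 2)
s(T) = -24 + 6*T (s(T) = (-4 + T)*6 = -24 + 6*T)
X = -48 (X = (2*(-24 + 6*0))*1 = (2*(-24 + 0))*1 = (2*(-24))*1 = -48*1 = -48)
X/(-531 + 486) = -48/(-531 + 486) = -48/(-45) = -48*(-1/45) = 16/15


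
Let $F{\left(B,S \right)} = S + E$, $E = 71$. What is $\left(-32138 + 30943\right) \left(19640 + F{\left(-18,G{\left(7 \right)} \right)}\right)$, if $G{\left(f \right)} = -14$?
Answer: $-23537915$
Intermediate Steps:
$F{\left(B,S \right)} = 71 + S$ ($F{\left(B,S \right)} = S + 71 = 71 + S$)
$\left(-32138 + 30943\right) \left(19640 + F{\left(-18,G{\left(7 \right)} \right)}\right) = \left(-32138 + 30943\right) \left(19640 + \left(71 - 14\right)\right) = - 1195 \left(19640 + 57\right) = \left(-1195\right) 19697 = -23537915$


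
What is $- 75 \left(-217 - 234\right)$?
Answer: $33825$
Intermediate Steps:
$- 75 \left(-217 - 234\right) = \left(-75\right) \left(-451\right) = 33825$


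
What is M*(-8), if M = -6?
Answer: 48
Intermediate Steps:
M*(-8) = -6*(-8) = 48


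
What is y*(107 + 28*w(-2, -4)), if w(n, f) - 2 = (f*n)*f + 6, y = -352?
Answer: 198880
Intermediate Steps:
w(n, f) = 8 + n*f² (w(n, f) = 2 + ((f*n)*f + 6) = 2 + (n*f² + 6) = 2 + (6 + n*f²) = 8 + n*f²)
y*(107 + 28*w(-2, -4)) = -352*(107 + 28*(8 - 2*(-4)²)) = -352*(107 + 28*(8 - 2*16)) = -352*(107 + 28*(8 - 32)) = -352*(107 + 28*(-24)) = -352*(107 - 672) = -352*(-565) = 198880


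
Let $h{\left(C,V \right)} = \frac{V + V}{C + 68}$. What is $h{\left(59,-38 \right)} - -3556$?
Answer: $\frac{451536}{127} \approx 3555.4$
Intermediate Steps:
$h{\left(C,V \right)} = \frac{2 V}{68 + C}$
$h{\left(59,-38 \right)} - -3556 = 2 \left(-38\right) \frac{1}{68 + 59} - -3556 = 2 \left(-38\right) \frac{1}{127} + 3556 = - \frac{76}{127} + 3556 = \frac{451536}{127}$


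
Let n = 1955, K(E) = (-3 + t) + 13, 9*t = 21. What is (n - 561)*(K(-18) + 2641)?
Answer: 11096240/3 ≈ 3.6987e+6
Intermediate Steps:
t = 7/3 (t = (⅑)*21 = 7/3 ≈ 2.3333)
K(E) = 37/3 (K(E) = (-3 + 7/3) + 13 = -⅔ + 13 = 37/3)
(n - 561)*(K(-18) + 2641) = (1955 - 561)*(37/3 + 2641) = 1394*(7960/3) = 11096240/3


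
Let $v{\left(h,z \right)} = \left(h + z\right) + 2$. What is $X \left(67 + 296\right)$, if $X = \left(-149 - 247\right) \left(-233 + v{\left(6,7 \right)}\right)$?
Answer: $31337064$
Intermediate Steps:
$v{\left(h,z \right)} = 2 + h + z$
$X = 86328$ ($X = \left(-149 - 247\right) \left(-233 + \left(2 + 6 + 7\right)\right) = - 396 \left(-233 + 15\right) = \left(-396\right) \left(-218\right) = 86328$)
$X \left(67 + 296\right) = 86328 \left(67 + 296\right) = 86328 \cdot 363 = 31337064$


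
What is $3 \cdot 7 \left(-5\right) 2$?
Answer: $-210$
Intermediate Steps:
$3 \cdot 7 \left(-5\right) 2 = 21 \left(-5\right) 2 = \left(-105\right) 2 = -210$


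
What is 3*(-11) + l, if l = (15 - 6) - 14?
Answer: -38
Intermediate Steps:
l = -5 (l = 9 - 14 = -5)
3*(-11) + l = 3*(-11) - 5 = -33 - 5 = -38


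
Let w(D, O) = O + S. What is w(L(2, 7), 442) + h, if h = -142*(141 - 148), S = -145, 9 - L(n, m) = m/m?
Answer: 1291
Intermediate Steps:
L(n, m) = 8 (L(n, m) = 9 - m/m = 9 - 1*1 = 9 - 1 = 8)
w(D, O) = -145 + O (w(D, O) = O - 145 = -145 + O)
h = 994 (h = -142*(-7) = 994)
w(L(2, 7), 442) + h = (-145 + 442) + 994 = 297 + 994 = 1291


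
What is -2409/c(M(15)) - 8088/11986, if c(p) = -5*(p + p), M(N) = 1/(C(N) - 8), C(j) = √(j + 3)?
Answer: -57768768/29965 + 7227*√2/10 ≈ -905.82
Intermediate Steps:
C(j) = √(3 + j)
M(N) = 1/(-8 + √(3 + N)) (M(N) = 1/(√(3 + N) - 8) = 1/(-8 + √(3 + N)))
c(p) = -10*p
-2409/c(M(15)) - 8088/11986 = -(9636/5 - 2409*√(3 + 15)/10) - 8088/11986 = -(9636/5 - 7227*√2/10) - 8088*1/11986 = -(9636/5 - 7227*√2/10) - 4044/5993 = -2409*(⅘ - 3*√2/10) - 4044/5993 = (-9636/5 + 7227*√2/10) - 4044/5993 = -57768768/29965 + 7227*√2/10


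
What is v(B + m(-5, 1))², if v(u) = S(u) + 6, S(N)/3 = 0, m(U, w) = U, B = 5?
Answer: 36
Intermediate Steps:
S(N) = 0 (S(N) = 3*0 = 0)
v(u) = 6 (v(u) = 0 + 6 = 6)
v(B + m(-5, 1))² = 6² = 36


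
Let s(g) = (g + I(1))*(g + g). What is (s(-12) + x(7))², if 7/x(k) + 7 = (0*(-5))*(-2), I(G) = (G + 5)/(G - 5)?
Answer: 104329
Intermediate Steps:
I(G) = (5 + G)/(-5 + G)
x(k) = -1 (x(k) = 7/(-7 + (0*(-5))*(-2)) = 7/(-7 + 0*(-2)) = 7/(-7 + 0) = 7/(-7) = 7*(-⅐) = -1)
s(g) = 2*g*(-3/2 + g) (s(g) = (g + (5 + 1)/(-5 + 1))*(g + g) = (g + 6/(-4))*(2*g) = (g - ¼*6)*(2*g) = (g - 3/2)*(2*g) = (-3/2 + g)*(2*g) = 2*g*(-3/2 + g))
(s(-12) + x(7))² = (-12*(-3 + 2*(-12)) - 1)² = (-12*(-3 - 24) - 1)² = (-12*(-27) - 1)² = (324 - 1)² = 323² = 104329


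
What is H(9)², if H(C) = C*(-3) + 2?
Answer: 625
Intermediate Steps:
H(C) = 2 - 3*C (H(C) = -3*C + 2 = 2 - 3*C)
H(9)² = (2 - 3*9)² = (2 - 27)² = (-25)² = 625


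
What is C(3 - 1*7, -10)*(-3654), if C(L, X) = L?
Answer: 14616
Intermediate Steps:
C(3 - 1*7, -10)*(-3654) = (3 - 1*7)*(-3654) = (3 - 7)*(-3654) = -4*(-3654) = 14616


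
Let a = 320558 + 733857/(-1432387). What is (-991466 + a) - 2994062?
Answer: -5249656117247/1432387 ≈ -3.6650e+6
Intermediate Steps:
a = 459162378089/1432387 (a = 320558 + 733857*(-1/1432387) = 320558 - 733857/1432387 = 459162378089/1432387 ≈ 3.2056e+5)
(-991466 + a) - 2994062 = (-991466 + 459162378089/1432387) - 2994062 = -961000631253/1432387 - 2994062 = -5249656117247/1432387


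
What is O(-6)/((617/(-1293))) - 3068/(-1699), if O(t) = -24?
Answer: 54616324/1048283 ≈ 52.101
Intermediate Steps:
O(-6)/((617/(-1293))) - 3068/(-1699) = -24/(617/(-1293)) - 3068/(-1699) = -24/(617*(-1/1293)) - 3068*(-1/1699) = -24/(-617/1293) + 3068/1699 = -24*(-1293/617) + 3068/1699 = 31032/617 + 3068/1699 = 54616324/1048283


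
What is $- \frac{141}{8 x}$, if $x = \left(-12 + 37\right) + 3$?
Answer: $- \frac{141}{224} \approx -0.62946$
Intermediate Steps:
$x = 28$ ($x = 25 + 3 = 28$)
$- \frac{141}{8 x} = - \frac{141}{8 \cdot 28} = - \frac{141}{224}$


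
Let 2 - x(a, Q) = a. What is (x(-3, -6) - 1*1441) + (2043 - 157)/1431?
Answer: -2053030/1431 ≈ -1434.7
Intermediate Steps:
x(a, Q) = 2 - a
(x(-3, -6) - 1*1441) + (2043 - 157)/1431 = ((2 - 1*(-3)) - 1*1441) + (2043 - 157)/1431 = ((2 + 3) - 1441) + 1886*(1/1431) = (5 - 1441) + 1886/1431 = -1436 + 1886/1431 = -2053030/1431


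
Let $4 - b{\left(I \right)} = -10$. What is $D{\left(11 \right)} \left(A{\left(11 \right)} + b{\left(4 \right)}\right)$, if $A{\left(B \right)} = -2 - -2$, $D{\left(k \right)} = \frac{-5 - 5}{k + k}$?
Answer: $- \frac{70}{11} \approx -6.3636$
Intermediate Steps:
$D{\left(k \right)} = - \frac{5}{k}$ ($D{\left(k \right)} = - \frac{10}{2 k} = - 10 \frac{1}{2 k} = - \frac{5}{k}$)
$b{\left(I \right)} = 14$ ($b{\left(I \right)} = 4 - -10 = 4 + 10 = 14$)
$A{\left(B \right)} = 0$ ($A{\left(B \right)} = -2 + 2 = 0$)
$D{\left(11 \right)} \left(A{\left(11 \right)} + b{\left(4 \right)}\right) = - \frac{5}{11} \left(0 + 14\right) = \left(-5\right) \frac{1}{11} \cdot 14 = \left(- \frac{5}{11}\right) 14 = - \frac{70}{11}$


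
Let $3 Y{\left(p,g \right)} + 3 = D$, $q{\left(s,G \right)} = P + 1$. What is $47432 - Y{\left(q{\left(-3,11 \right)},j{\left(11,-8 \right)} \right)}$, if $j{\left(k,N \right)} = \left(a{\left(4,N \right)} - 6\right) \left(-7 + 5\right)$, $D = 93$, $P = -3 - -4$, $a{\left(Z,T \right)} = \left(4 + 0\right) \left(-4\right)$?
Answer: $47402$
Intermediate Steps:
$a{\left(Z,T \right)} = -16$ ($a{\left(Z,T \right)} = 4 \left(-4\right) = -16$)
$P = 1$ ($P = -3 + 4 = 1$)
$q{\left(s,G \right)} = 2$ ($q{\left(s,G \right)} = 1 + 1 = 2$)
$j{\left(k,N \right)} = 44$ ($j{\left(k,N \right)} = \left(-16 - 6\right) \left(-7 + 5\right) = \left(-22\right) \left(-2\right) = 44$)
$Y{\left(p,g \right)} = 30$ ($Y{\left(p,g \right)} = -1 + \frac{1}{3} \cdot 93 = -1 + 31 = 30$)
$47432 - Y{\left(q{\left(-3,11 \right)},j{\left(11,-8 \right)} \right)} = 47432 - 30 = 47402$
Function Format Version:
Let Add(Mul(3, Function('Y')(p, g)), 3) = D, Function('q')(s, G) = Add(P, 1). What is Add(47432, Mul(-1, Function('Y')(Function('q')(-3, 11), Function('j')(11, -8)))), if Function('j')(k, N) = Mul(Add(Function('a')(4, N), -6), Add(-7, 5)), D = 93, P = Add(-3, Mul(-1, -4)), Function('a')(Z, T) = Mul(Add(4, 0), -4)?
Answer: 47402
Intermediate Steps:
Function('a')(Z, T) = -16 (Function('a')(Z, T) = Mul(4, -4) = -16)
P = 1 (P = Add(-3, 4) = 1)
Function('q')(s, G) = 2 (Function('q')(s, G) = Add(1, 1) = 2)
Function('j')(k, N) = 44 (Function('j')(k, N) = Mul(Add(-16, -6), Add(-7, 5)) = Mul(-22, -2) = 44)
Function('Y')(p, g) = 30 (Function('Y')(p, g) = Add(-1, Mul(Rational(1, 3), 93)) = Add(-1, 31) = 30)
Add(47432, Mul(-1, Function('Y')(Function('q')(-3, 11), Function('j')(11, -8)))) = Add(47432, Mul(-1, 30)) = Add(47432, -30) = 47402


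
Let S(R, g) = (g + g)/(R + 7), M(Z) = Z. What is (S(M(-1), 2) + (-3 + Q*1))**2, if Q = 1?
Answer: 16/9 ≈ 1.7778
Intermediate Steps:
S(R, g) = 2*g/(7 + R) (S(R, g) = (2*g)/(7 + R) = 2*g/(7 + R))
(S(M(-1), 2) + (-3 + Q*1))**2 = (2*2/(7 - 1) + (-3 + 1*1))**2 = (2*2/6 + (-3 + 1))**2 = (2*2*(1/6) - 2)**2 = (2/3 - 2)**2 = (-4/3)**2 = 16/9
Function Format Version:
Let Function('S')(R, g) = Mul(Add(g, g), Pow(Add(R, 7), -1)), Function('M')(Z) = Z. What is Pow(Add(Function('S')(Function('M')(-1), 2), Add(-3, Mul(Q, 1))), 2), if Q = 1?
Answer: Rational(16, 9) ≈ 1.7778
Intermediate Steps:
Function('S')(R, g) = Mul(2, g, Pow(Add(7, R), -1)) (Function('S')(R, g) = Mul(Mul(2, g), Pow(Add(7, R), -1)) = Mul(2, g, Pow(Add(7, R), -1)))
Pow(Add(Function('S')(Function('M')(-1), 2), Add(-3, Mul(Q, 1))), 2) = Pow(Add(Mul(2, 2, Pow(Add(7, -1), -1)), Add(-3, Mul(1, 1))), 2) = Pow(Add(Mul(2, 2, Pow(6, -1)), Add(-3, 1)), 2) = Pow(Add(Mul(2, 2, Rational(1, 6)), -2), 2) = Pow(Add(Rational(2, 3), -2), 2) = Pow(Rational(-4, 3), 2) = Rational(16, 9)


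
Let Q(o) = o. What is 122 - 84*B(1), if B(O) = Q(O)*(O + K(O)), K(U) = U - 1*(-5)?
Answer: -466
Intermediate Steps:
K(U) = 5 + U (K(U) = U + 5 = 5 + U)
B(O) = O*(5 + 2*O) (B(O) = O*(O + (5 + O)) = O*(5 + 2*O))
122 - 84*B(1) = 122 - 84*(5 + 2*1) = 122 - 84*(5 + 2) = 122 - 84*7 = 122 - 588 = -466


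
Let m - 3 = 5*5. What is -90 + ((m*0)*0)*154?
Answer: -90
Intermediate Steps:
m = 28 (m = 3 + 5*5 = 3 + 25 = 28)
-90 + ((m*0)*0)*154 = -90 + ((28*0)*0)*154 = -90 + (0*0)*154 = -90 + 0*154 = -90 + 0 = -90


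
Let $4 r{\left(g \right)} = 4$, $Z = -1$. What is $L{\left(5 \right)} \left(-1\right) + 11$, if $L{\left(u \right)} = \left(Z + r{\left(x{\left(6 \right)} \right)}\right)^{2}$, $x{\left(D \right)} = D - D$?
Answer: $11$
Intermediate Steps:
$x{\left(D \right)} = 0$
$r{\left(g \right)} = 1$ ($r{\left(g \right)} = \frac{1}{4} \cdot 4 = 1$)
$L{\left(u \right)} = 0$ ($L{\left(u \right)} = \left(-1 + 1\right)^{2} = 0^{2} = 0$)
$L{\left(5 \right)} \left(-1\right) + 11 = 0 \left(-1\right) + 11 = 0 + 11 = 11$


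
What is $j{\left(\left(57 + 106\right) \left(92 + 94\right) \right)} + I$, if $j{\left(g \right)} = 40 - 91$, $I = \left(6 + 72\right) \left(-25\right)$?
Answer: $-2001$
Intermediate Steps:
$I = -1950$ ($I = 78 \left(-25\right) = -1950$)
$j{\left(g \right)} = -51$ ($j{\left(g \right)} = 40 - 91 = -51$)
$j{\left(\left(57 + 106\right) \left(92 + 94\right) \right)} + I = -51 - 1950 = -2001$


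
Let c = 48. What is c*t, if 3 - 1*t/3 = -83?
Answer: 12384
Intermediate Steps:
t = 258 (t = 9 - 3*(-83) = 9 + 249 = 258)
c*t = 48*258 = 12384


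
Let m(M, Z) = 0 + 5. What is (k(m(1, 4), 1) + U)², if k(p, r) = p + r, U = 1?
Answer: 49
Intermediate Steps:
m(M, Z) = 5
(k(m(1, 4), 1) + U)² = ((5 + 1) + 1)² = (6 + 1)² = 7² = 49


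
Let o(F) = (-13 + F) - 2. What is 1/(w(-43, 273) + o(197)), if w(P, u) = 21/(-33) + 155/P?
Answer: 473/84080 ≈ 0.0056256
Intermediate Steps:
o(F) = -15 + F
w(P, u) = -7/11 + 155/P (w(P, u) = 21*(-1/33) + 155/P = -7/11 + 155/P)
1/(w(-43, 273) + o(197)) = 1/((-7/11 + 155/(-43)) + (-15 + 197)) = 1/((-7/11 + 155*(-1/43)) + 182) = 1/((-7/11 - 155/43) + 182) = 1/(-2006/473 + 182) = 1/(84080/473) = 473/84080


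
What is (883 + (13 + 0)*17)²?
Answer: 1218816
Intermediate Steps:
(883 + (13 + 0)*17)² = (883 + 13*17)² = (883 + 221)² = 1104² = 1218816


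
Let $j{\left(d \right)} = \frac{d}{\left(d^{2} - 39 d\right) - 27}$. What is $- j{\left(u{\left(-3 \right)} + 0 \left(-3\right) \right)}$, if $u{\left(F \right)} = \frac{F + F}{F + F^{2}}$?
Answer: $\frac{1}{13} \approx 0.076923$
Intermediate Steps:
$u{\left(F \right)} = \frac{2 F}{F + F^{2}}$
$j{\left(d \right)} = \frac{d}{-27 + d^{2} - 39 d}$
$- j{\left(u{\left(-3 \right)} + 0 \left(-3\right) \right)} = - \frac{\frac{2}{1 - 3} + 0 \left(-3\right)}{-27 + \left(\frac{2}{1 - 3} + 0 \left(-3\right)\right)^{2} - 39 \left(\frac{2}{1 - 3} + 0 \left(-3\right)\right)} = - \frac{\frac{2}{-2} + 0}{-27 + \left(\frac{2}{-2} + 0\right)^{2} - 39 \left(\frac{2}{-2} + 0\right)} = - \frac{2 \left(- \frac{1}{2}\right) + 0}{-27 + \left(2 \left(- \frac{1}{2}\right) + 0\right)^{2} - 39 \left(2 \left(- \frac{1}{2}\right) + 0\right)} = - \frac{-1 + 0}{-27 + \left(-1 + 0\right)^{2} - 39 \left(-1 + 0\right)} = - \frac{-1}{-27 + \left(-1\right)^{2} - -39} = - \frac{-1}{-27 + 1 + 39} = - \frac{-1}{13} = \left(-1\right) \left(- \frac{1}{13}\right) = \frac{1}{13}$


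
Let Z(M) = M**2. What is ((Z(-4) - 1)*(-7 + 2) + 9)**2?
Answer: 4356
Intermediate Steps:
((Z(-4) - 1)*(-7 + 2) + 9)**2 = (((-4)**2 - 1)*(-7 + 2) + 9)**2 = ((16 - 1)*(-5) + 9)**2 = (15*(-5) + 9)**2 = (-75 + 9)**2 = (-66)**2 = 4356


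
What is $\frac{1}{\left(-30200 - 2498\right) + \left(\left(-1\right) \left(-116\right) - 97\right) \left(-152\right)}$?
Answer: $- \frac{1}{35586} \approx -2.8101 \cdot 10^{-5}$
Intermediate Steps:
$\frac{1}{\left(-30200 - 2498\right) + \left(\left(-1\right) \left(-116\right) - 97\right) \left(-152\right)} = \frac{1}{-32698 + \left(116 - 97\right) \left(-152\right)} = \frac{1}{-32698 + 19 \left(-152\right)} = \frac{1}{-32698 - 2888} = \frac{1}{-35586} = - \frac{1}{35586}$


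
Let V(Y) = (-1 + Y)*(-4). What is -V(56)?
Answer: 220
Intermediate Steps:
V(Y) = 4 - 4*Y
-V(56) = -(4 - 4*56) = -(4 - 224) = -1*(-220) = 220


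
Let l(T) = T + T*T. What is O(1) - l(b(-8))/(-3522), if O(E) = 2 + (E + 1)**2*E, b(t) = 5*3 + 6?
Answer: 3599/587 ≈ 6.1312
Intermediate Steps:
b(t) = 21 (b(t) = 15 + 6 = 21)
l(T) = T + T**2
O(E) = 2 + E*(1 + E)**2 (O(E) = 2 + (1 + E)**2*E = 2 + E*(1 + E)**2)
O(1) - l(b(-8))/(-3522) = (2 + 1*(1 + 1)**2) - 21*(1 + 21)/(-3522) = (2 + 1*2**2) - 21*22*(-1)/3522 = (2 + 1*4) - 462*(-1)/3522 = (2 + 4) - 1*(-77/587) = 6 + 77/587 = 3599/587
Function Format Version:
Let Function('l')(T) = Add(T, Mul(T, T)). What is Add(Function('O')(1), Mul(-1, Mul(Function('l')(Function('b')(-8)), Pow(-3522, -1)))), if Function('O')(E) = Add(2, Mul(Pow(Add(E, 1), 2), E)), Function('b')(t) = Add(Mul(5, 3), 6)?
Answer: Rational(3599, 587) ≈ 6.1312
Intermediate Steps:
Function('b')(t) = 21 (Function('b')(t) = Add(15, 6) = 21)
Function('l')(T) = Add(T, Pow(T, 2))
Function('O')(E) = Add(2, Mul(E, Pow(Add(1, E), 2))) (Function('O')(E) = Add(2, Mul(Pow(Add(1, E), 2), E)) = Add(2, Mul(E, Pow(Add(1, E), 2))))
Add(Function('O')(1), Mul(-1, Mul(Function('l')(Function('b')(-8)), Pow(-3522, -1)))) = Add(Add(2, Mul(1, Pow(Add(1, 1), 2))), Mul(-1, Mul(Mul(21, Add(1, 21)), Pow(-3522, -1)))) = Add(Add(2, Mul(1, Pow(2, 2))), Mul(-1, Mul(Mul(21, 22), Rational(-1, 3522)))) = Add(Add(2, Mul(1, 4)), Mul(-1, Mul(462, Rational(-1, 3522)))) = Add(Add(2, 4), Mul(-1, Rational(-77, 587))) = Add(6, Rational(77, 587)) = Rational(3599, 587)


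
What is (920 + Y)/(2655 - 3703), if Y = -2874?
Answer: 977/524 ≈ 1.8645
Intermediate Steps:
(920 + Y)/(2655 - 3703) = (920 - 2874)/(2655 - 3703) = -1954/(-1048) = -1954*(-1/1048) = 977/524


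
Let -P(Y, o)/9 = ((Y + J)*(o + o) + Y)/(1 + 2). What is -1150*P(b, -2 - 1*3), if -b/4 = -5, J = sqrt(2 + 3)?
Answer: -621000 - 34500*sqrt(5) ≈ -6.9814e+5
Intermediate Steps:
J = sqrt(5) ≈ 2.2361
b = 20 (b = -4*(-5) = 20)
P(Y, o) = -3*Y - 6*o*(Y + sqrt(5)) (P(Y, o) = -9*((Y + sqrt(5))*(o + o) + Y)/(1 + 2) = -9*((Y + sqrt(5))*(2*o) + Y)/3 = -9*(2*o*(Y + sqrt(5)) + Y)/3 = -9*(Y + 2*o*(Y + sqrt(5)))/3 = -9*(Y/3 + 2*o*(Y + sqrt(5))/3) = -3*Y - 6*o*(Y + sqrt(5)))
-1150*P(b, -2 - 1*3) = -1150*(-3*20 - 6*20*(-2 - 1*3) - 6*(-2 - 1*3)*sqrt(5)) = -1150*(-60 - 6*20*(-2 - 3) - 6*(-2 - 3)*sqrt(5)) = -1150*(-60 - 6*20*(-5) - 6*(-5)*sqrt(5)) = -1150*(-60 + 600 + 30*sqrt(5)) = -1150*(540 + 30*sqrt(5)) = -621000 - 34500*sqrt(5)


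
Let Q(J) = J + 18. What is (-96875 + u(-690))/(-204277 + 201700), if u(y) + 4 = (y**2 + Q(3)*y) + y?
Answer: -121347/859 ≈ -141.27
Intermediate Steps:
Q(J) = 18 + J
u(y) = -4 + y**2 + 22*y (u(y) = -4 + ((y**2 + (18 + 3)*y) + y) = -4 + ((y**2 + 21*y) + y) = -4 + (y**2 + 22*y) = -4 + y**2 + 22*y)
(-96875 + u(-690))/(-204277 + 201700) = (-96875 + (-4 + (-690)**2 + 22*(-690)))/(-204277 + 201700) = (-96875 + (-4 + 476100 - 15180))/(-2577) = (-96875 + 460916)*(-1/2577) = 364041*(-1/2577) = -121347/859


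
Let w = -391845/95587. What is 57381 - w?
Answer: 5485269492/95587 ≈ 57385.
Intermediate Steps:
w = -391845/95587 (w = -391845*1/95587 = -391845/95587 ≈ -4.0994)
57381 - w = 57381 - 1*(-391845/95587) = 57381 + 391845/95587 = 5485269492/95587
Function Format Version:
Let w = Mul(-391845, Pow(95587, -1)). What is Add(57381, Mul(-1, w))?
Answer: Rational(5485269492, 95587) ≈ 57385.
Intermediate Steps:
w = Rational(-391845, 95587) (w = Mul(-391845, Rational(1, 95587)) = Rational(-391845, 95587) ≈ -4.0994)
Add(57381, Mul(-1, w)) = Add(57381, Mul(-1, Rational(-391845, 95587))) = Add(57381, Rational(391845, 95587)) = Rational(5485269492, 95587)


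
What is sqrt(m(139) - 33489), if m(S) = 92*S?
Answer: I*sqrt(20701) ≈ 143.88*I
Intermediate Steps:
sqrt(m(139) - 33489) = sqrt(92*139 - 33489) = sqrt(12788 - 33489) = sqrt(-20701) = I*sqrt(20701)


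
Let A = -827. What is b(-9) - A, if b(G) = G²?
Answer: 908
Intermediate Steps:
b(-9) - A = (-9)² - 1*(-827) = 81 + 827 = 908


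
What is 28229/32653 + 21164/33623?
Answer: 1640211759/1097891819 ≈ 1.4940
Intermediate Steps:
28229/32653 + 21164/33623 = 1640211759/1097891819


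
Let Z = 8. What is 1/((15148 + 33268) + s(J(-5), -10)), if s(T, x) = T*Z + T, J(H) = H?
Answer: 1/48371 ≈ 2.0674e-5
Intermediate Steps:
s(T, x) = 9*T (s(T, x) = T*8 + T = 8*T + T = 9*T)
1/((15148 + 33268) + s(J(-5), -10)) = 1/((15148 + 33268) + 9*(-5)) = 1/(48416 - 45) = 1/48371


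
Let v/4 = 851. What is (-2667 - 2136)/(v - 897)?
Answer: -4803/2507 ≈ -1.9158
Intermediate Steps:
v = 3404 (v = 4*851 = 3404)
(-2667 - 2136)/(v - 897) = (-2667 - 2136)/(3404 - 897) = -4803/2507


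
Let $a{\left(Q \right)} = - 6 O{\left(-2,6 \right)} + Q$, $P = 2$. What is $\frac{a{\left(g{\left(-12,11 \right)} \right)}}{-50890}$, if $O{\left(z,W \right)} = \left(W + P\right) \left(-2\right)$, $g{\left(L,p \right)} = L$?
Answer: $- \frac{6}{3635} \approx -0.0016506$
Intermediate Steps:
$O{\left(z,W \right)} = -4 - 2 W$ ($O{\left(z,W \right)} = \left(W + 2\right) \left(-2\right) = \left(2 + W\right) \left(-2\right) = -4 - 2 W$)
$a{\left(Q \right)} = 96 + Q$ ($a{\left(Q \right)} = - 6 \left(-4 - 12\right) + Q = \left(-6\right) \left(-16\right) + Q = 96 + Q$)
$\frac{a{\left(g{\left(-12,11 \right)} \right)}}{-50890} = \frac{96 - 12}{-50890} = 84 \left(- \frac{1}{50890}\right) = - \frac{6}{3635}$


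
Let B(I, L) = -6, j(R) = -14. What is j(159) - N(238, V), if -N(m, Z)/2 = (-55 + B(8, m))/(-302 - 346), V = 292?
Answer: -4475/324 ≈ -13.812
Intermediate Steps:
N(m, Z) = -61/324 (N(m, Z) = -2*(-55 - 6)/(-302 - 346) = -(-122)/(-648) = -(-122)*(-1)/648 = -2*61/648 = -61/324)
j(159) - N(238, V) = -14 - 1*(-61/324) = -14 + 61/324 = -4475/324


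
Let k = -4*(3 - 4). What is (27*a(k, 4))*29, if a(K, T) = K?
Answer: 3132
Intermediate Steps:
k = 4 (k = -4*(-1) = 4)
(27*a(k, 4))*29 = (27*4)*29 = 108*29 = 3132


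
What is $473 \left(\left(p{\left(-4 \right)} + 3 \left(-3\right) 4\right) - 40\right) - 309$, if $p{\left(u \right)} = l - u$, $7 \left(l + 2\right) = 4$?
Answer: $- \frac{245285}{7} \approx -35041.0$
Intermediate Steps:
$l = - \frac{10}{7}$ ($l = -2 + \frac{1}{7} \cdot 4 = -2 + \frac{4}{7} = - \frac{10}{7} \approx -1.4286$)
$p{\left(u \right)} = - \frac{10}{7} - u$
$473 \left(\left(p{\left(-4 \right)} + 3 \left(-3\right) 4\right) - 40\right) - 309 = 473 \left(\left(\left(- \frac{10}{7} - -4\right) + 3 \left(-3\right) 4\right) - 40\right) - 309 = 473 \left(\left(\left(- \frac{10}{7} + 4\right) - 36\right) - 40\right) - 309 = 473 \left(\left(\frac{18}{7} - 36\right) - 40\right) - 309 = 473 \left(- \frac{234}{7} - 40\right) - 309 = 473 \left(- \frac{514}{7}\right) - 309 = - \frac{243122}{7} - 309 = - \frac{245285}{7}$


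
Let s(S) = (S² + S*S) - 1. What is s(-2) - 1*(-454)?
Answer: 461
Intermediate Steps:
s(S) = -1 + 2*S² (s(S) = (S² + S²) - 1 = 2*S² - 1 = -1 + 2*S²)
s(-2) - 1*(-454) = (-1 + 2*(-2)²) - 1*(-454) = (-1 + 2*4) + 454 = (-1 + 8) + 454 = 7 + 454 = 461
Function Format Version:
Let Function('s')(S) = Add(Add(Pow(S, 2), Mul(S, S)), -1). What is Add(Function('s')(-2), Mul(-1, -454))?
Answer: 461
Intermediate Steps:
Function('s')(S) = Add(-1, Mul(2, Pow(S, 2))) (Function('s')(S) = Add(Add(Pow(S, 2), Pow(S, 2)), -1) = Add(Mul(2, Pow(S, 2)), -1) = Add(-1, Mul(2, Pow(S, 2))))
Add(Function('s')(-2), Mul(-1, -454)) = Add(Add(-1, Mul(2, Pow(-2, 2))), Mul(-1, -454)) = Add(Add(-1, Mul(2, 4)), 454) = Add(Add(-1, 8), 454) = Add(7, 454) = 461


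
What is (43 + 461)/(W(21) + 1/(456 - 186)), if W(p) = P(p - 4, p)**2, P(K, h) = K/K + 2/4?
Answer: 272160/1217 ≈ 223.63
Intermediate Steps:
P(K, h) = 3/2 (P(K, h) = 1 + 2*(1/4) = 1 + 1/2 = 3/2)
W(p) = 9/4 (W(p) = (3/2)**2 = 9/4)
(43 + 461)/(W(21) + 1/(456 - 186)) = (43 + 461)/(9/4 + 1/(456 - 186)) = 504/(9/4 + 1/270) = 504/(1217/540) = 504*(540/1217) = 272160/1217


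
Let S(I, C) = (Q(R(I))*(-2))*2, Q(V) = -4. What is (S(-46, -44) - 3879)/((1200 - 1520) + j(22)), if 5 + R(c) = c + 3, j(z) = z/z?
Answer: 3863/319 ≈ 12.110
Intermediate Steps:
j(z) = 1
R(c) = -2 + c (R(c) = -5 + (c + 3) = -5 + (3 + c) = -2 + c)
S(I, C) = 16 (S(I, C) = -4*(-2)*2 = 8*2 = 16)
(S(-46, -44) - 3879)/((1200 - 1520) + j(22)) = (16 - 3879)/((1200 - 1520) + 1) = -3863/(-320 + 1) = -3863/(-319) = -3863*(-1/319) = 3863/319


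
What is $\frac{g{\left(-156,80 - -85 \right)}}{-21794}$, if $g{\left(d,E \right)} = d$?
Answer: $\frac{78}{10897} \approx 0.0071579$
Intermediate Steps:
$\frac{g{\left(-156,80 - -85 \right)}}{-21794} = - \frac{156}{-21794} = \left(-156\right) \left(- \frac{1}{21794}\right) = \frac{78}{10897}$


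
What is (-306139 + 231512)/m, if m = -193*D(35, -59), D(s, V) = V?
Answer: -74627/11387 ≈ -6.5537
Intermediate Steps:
m = 11387 (m = -193*(-59) = 11387)
(-306139 + 231512)/m = (-306139 + 231512)/11387 = -74627*1/11387 = -74627/11387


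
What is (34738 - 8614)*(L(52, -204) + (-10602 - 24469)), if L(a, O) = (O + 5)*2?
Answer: -926592156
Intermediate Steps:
L(a, O) = 10 + 2*O (L(a, O) = (5 + O)*2 = 10 + 2*O)
(34738 - 8614)*(L(52, -204) + (-10602 - 24469)) = (34738 - 8614)*((10 + 2*(-204)) + (-10602 - 24469)) = 26124*((10 - 408) - 35071) = 26124*(-398 - 35071) = 26124*(-35469) = -926592156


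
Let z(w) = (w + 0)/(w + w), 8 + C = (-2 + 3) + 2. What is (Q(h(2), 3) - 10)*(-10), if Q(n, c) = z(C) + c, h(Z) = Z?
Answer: 65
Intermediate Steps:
C = -5 (C = -8 + ((-2 + 3) + 2) = -8 + (1 + 2) = -8 + 3 = -5)
z(w) = ½ (z(w) = w/((2*w)) = w*(1/(2*w)) = ½)
Q(n, c) = ½ + c
(Q(h(2), 3) - 10)*(-10) = ((½ + 3) - 10)*(-10) = (7/2 - 10)*(-10) = -13/2*(-10) = 65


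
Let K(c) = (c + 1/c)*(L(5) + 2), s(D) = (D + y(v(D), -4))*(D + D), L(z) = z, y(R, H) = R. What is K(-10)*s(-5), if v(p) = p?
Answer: -7070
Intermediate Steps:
s(D) = 4*D² (s(D) = (D + D)*(D + D) = (2*D)*(2*D) = 4*D²)
K(c) = 7*c + 7/c (K(c) = (c + 1/c)*(5 + 2) = (c + 1/c)*7 = 7*c + 7/c)
K(-10)*s(-5) = (7*(-10) + 7/(-10))*(4*(-5)²) = (-70 + 7*(-⅒))*(4*25) = (-70 - 7/10)*100 = -707/10*100 = -7070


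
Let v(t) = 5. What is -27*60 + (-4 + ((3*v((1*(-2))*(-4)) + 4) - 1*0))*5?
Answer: -1545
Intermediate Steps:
-27*60 + (-4 + ((3*v((1*(-2))*(-4)) + 4) - 1*0))*5 = -27*60 + (-4 + ((3*5 + 4) - 1*0))*5 = -1620 + (-4 + ((15 + 4) + 0))*5 = -1620 + (-4 + (19 + 0))*5 = -1620 + (-4 + 19)*5 = -1620 + 15*5 = -1620 + 75 = -1545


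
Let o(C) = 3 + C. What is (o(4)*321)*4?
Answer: 8988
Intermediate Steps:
(o(4)*321)*4 = ((3 + 4)*321)*4 = (7*321)*4 = 2247*4 = 8988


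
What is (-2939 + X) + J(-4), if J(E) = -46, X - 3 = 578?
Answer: -2404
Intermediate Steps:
X = 581 (X = 3 + 578 = 581)
(-2939 + X) + J(-4) = (-2939 + 581) - 46 = -2358 - 46 = -2404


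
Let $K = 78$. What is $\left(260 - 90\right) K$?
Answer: $13260$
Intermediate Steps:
$\left(260 - 90\right) K = \left(260 - 90\right) 78 = 170 \cdot 78 = 13260$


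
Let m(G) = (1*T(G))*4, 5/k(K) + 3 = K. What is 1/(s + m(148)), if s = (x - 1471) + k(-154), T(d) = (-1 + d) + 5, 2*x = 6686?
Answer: 157/389355 ≈ 0.00040323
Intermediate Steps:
x = 3343 (x = (½)*6686 = 3343)
T(d) = 4 + d
k(K) = 5/(-3 + K)
m(G) = 16 + 4*G (m(G) = (1*(4 + G))*4 = (4 + G)*4 = 16 + 4*G)
s = 293899/157 (s = (3343 - 1471) + 5/(-3 - 154) = 1872 + 5/(-157) = 1872 + 5*(-1/157) = 1872 - 5/157 = 293899/157 ≈ 1872.0)
1/(s + m(148)) = 1/(293899/157 + (16 + 4*148)) = 1/(293899/157 + (16 + 592)) = 1/(293899/157 + 608) = 1/(389355/157) = 157/389355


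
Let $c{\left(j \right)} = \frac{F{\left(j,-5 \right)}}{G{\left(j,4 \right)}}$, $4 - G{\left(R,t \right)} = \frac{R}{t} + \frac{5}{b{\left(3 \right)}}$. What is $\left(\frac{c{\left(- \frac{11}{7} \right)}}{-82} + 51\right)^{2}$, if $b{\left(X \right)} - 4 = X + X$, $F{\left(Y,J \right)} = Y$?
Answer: $\frac{51957099481}{19971961} \approx 2601.5$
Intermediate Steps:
$b{\left(X \right)} = 4 + 2 X$ ($b{\left(X \right)} = 4 + \left(X + X\right) = 4 + 2 X$)
$G{\left(R,t \right)} = \frac{7}{2} - \frac{R}{t}$ ($G{\left(R,t \right)} = 4 - \left(\frac{R}{t} + \frac{5}{4 + 2 \cdot 3}\right) = 4 - \left(\frac{R}{t} + \frac{5}{4 + 6}\right) = 4 - \left(\frac{R}{t} + \frac{5}{10}\right) = 4 - \left(\frac{R}{t} + 5 \cdot \frac{1}{10}\right) = 4 - \left(\frac{R}{t} + \frac{1}{2}\right) = 4 - \left(\frac{1}{2} + \frac{R}{t}\right) = \frac{7}{2} - \frac{R}{t}$)
$c{\left(j \right)} = \frac{j}{\frac{7}{2} - \frac{j}{4}}$
$\left(\frac{c{\left(- \frac{11}{7} \right)}}{-82} + 51\right)^{2} = \left(\frac{\left(-4\right) \left(- \frac{11}{7}\right) \frac{1}{-14 - \frac{11}{7}}}{-82} + 51\right)^{2} = \left(- \frac{4 \left(\left(-11\right) \frac{1}{7}\right)}{-14 - \frac{11}{7}} \left(- \frac{1}{82}\right) + 51\right)^{2} = \left(\left(-4\right) \left(- \frac{11}{7}\right) \frac{1}{-14 - \frac{11}{7}} \left(- \frac{1}{82}\right) + 51\right)^{2} = \left(\left(-4\right) \left(- \frac{11}{7}\right) \frac{1}{- \frac{109}{7}} \left(- \frac{1}{82}\right) + 51\right)^{2} = \left(\left(-4\right) \left(- \frac{11}{7}\right) \left(- \frac{7}{109}\right) \left(- \frac{1}{82}\right) + 51\right)^{2} = \left(\left(- \frac{44}{109}\right) \left(- \frac{1}{82}\right) + 51\right)^{2} = \left(\frac{22}{4469} + 51\right)^{2} = \left(\frac{227941}{4469}\right)^{2} = \frac{51957099481}{19971961}$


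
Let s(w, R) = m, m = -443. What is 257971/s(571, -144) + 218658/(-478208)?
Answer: -61730330731/105923072 ≈ -582.78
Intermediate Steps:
s(w, R) = -443
257971/s(571, -144) + 218658/(-478208) = 257971/(-443) + 218658/(-478208) = 257971*(-1/443) + 218658*(-1/478208) = -257971/443 - 109329/239104 = -61730330731/105923072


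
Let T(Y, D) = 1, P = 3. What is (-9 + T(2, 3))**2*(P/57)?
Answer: 64/19 ≈ 3.3684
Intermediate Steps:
(-9 + T(2, 3))**2*(P/57) = (-9 + 1)**2*(3/57) = (-8)**2*(3*(1/57)) = 64*(1/19) = 64/19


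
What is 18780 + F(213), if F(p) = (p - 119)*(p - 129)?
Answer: 26676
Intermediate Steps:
F(p) = (-129 + p)*(-119 + p) (F(p) = (-119 + p)*(-129 + p) = (-129 + p)*(-119 + p))
18780 + F(213) = 18780 + (15351 + 213² - 248*213) = 18780 + (15351 + 45369 - 52824) = 18780 + 7896 = 26676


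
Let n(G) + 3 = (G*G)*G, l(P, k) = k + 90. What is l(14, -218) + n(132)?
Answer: 2299837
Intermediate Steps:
l(P, k) = 90 + k
n(G) = -3 + G³ (n(G) = -3 + (G*G)*G = -3 + G²*G = -3 + G³)
l(14, -218) + n(132) = (90 - 218) + (-3 + 132³) = -128 + (-3 + 2299968) = -128 + 2299965 = 2299837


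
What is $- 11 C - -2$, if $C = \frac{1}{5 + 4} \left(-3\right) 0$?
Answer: $2$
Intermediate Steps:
$C = 0$ ($C = \frac{1}{9} \left(-3\right) 0 = \left(- \frac{1}{3}\right) 0 = 0$)
$- 11 C - -2 = \left(-11\right) 0 - -2 = 0 + \left(-4 + 6\right) = 0 + 2 = 2$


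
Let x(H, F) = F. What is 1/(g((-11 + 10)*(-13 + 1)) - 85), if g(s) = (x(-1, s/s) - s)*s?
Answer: -1/217 ≈ -0.0046083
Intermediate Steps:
g(s) = s*(1 - s) (g(s) = (s/s - s)*s = (1 - s)*s = s*(1 - s))
1/(g((-11 + 10)*(-13 + 1)) - 85) = 1/(((-11 + 10)*(-13 + 1))*(1 - (-11 + 10)*(-13 + 1)) - 85) = 1/((-1*(-12))*(1 - (-1)*(-12)) - 85) = 1/(12*(1 - 1*12) - 85) = 1/(12*(1 - 12) - 85) = 1/(12*(-11) - 85) = 1/(-132 - 85) = 1/(-217) = -1/217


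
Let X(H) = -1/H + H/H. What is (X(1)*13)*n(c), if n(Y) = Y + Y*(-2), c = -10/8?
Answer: 0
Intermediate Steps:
c = -5/4 (c = -10*⅛ = -5/4 ≈ -1.2500)
X(H) = 1 - 1/H (X(H) = -1/H + 1 = 1 - 1/H)
n(Y) = -Y (n(Y) = Y - 2*Y = -Y)
(X(1)*13)*n(c) = (((-1 + 1)/1)*13)*(-1*(-5/4)) = ((1*0)*13)*(5/4) = (0*13)*(5/4) = 0*(5/4) = 0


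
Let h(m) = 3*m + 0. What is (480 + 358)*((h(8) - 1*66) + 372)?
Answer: 276540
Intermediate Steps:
h(m) = 3*m
(480 + 358)*((h(8) - 1*66) + 372) = (480 + 358)*((3*8 - 1*66) + 372) = 838*((24 - 66) + 372) = 838*(-42 + 372) = 838*330 = 276540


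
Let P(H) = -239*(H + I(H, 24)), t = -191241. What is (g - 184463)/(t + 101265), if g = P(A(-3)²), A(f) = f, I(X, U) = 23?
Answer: 64037/29992 ≈ 2.1351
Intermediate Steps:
P(H) = -5497 - 239*H (P(H) = -239*(H + 23) = -239*(23 + H) = -5497 - 239*H)
g = -7648 (g = -5497 - 239*(-3)² = -5497 - 239*9 = -5497 - 2151 = -7648)
(g - 184463)/(t + 101265) = (-7648 - 184463)/(-191241 + 101265) = -192111/(-89976) = -192111*(-1/89976) = 64037/29992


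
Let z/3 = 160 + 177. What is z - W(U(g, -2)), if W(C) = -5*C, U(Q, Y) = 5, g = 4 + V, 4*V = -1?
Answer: 1036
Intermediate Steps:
V = -1/4 (V = (1/4)*(-1) = -1/4 ≈ -0.25000)
g = 15/4 (g = 4 - 1/4 = 15/4 ≈ 3.7500)
z = 1011 (z = 3*(160 + 177) = 3*337 = 1011)
z - W(U(g, -2)) = 1011 - (-5)*5 = 1011 - 1*(-25) = 1011 + 25 = 1036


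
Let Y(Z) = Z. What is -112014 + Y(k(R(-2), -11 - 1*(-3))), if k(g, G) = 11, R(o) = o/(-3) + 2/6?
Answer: -112003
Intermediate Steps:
R(o) = ⅓ - o/3 (R(o) = o*(-⅓) + 2*(⅙) = -o/3 + ⅓ = ⅓ - o/3)
-112014 + Y(k(R(-2), -11 - 1*(-3))) = -112014 + 11 = -112003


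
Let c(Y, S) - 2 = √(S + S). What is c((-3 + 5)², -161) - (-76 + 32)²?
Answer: -1934 + I*√322 ≈ -1934.0 + 17.944*I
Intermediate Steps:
c(Y, S) = 2 + √2*√S (c(Y, S) = 2 + √(S + S) = 2 + √(2*S) = 2 + √2*√S)
c((-3 + 5)², -161) - (-76 + 32)² = (2 + √2*√(-161)) - (-76 + 32)² = (2 + √2*(I*√161)) - 1*(-44)² = (2 + I*√322) - 1*1936 = (2 + I*√322) - 1936 = -1934 + I*√322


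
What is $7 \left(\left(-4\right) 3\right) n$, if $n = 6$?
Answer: $-504$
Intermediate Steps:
$7 \left(\left(-4\right) 3\right) n = 7 \left(\left(-4\right) 3\right) 6 = 7 \left(-12\right) 6 = \left(-84\right) 6 = -504$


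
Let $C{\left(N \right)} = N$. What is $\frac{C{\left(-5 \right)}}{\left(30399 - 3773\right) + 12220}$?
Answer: $- \frac{5}{38846} \approx -0.00012871$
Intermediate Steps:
$\frac{C{\left(-5 \right)}}{\left(30399 - 3773\right) + 12220} = - \frac{5}{\left(30399 - 3773\right) + 12220} = - \frac{5}{26626 + 12220} = - \frac{5}{38846}$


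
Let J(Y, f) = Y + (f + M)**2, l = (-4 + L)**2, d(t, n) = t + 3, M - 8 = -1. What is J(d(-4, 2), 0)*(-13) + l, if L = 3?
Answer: -623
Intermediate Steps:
M = 7 (M = 8 - 1 = 7)
d(t, n) = 3 + t
l = 1 (l = (-4 + 3)**2 = (-1)**2 = 1)
J(Y, f) = Y + (7 + f)**2 (J(Y, f) = Y + (f + 7)**2 = Y + (7 + f)**2)
J(d(-4, 2), 0)*(-13) + l = ((3 - 4) + (7 + 0)**2)*(-13) + 1 = (-1 + 7**2)*(-13) + 1 = (-1 + 49)*(-13) + 1 = 48*(-13) + 1 = -624 + 1 = -623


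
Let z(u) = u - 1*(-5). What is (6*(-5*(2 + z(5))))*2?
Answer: -720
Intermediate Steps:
z(u) = 5 + u (z(u) = u + 5 = 5 + u)
(6*(-5*(2 + z(5))))*2 = (6*(-5*(2 + (5 + 5))))*2 = (6*(-5*(2 + 10)))*2 = (6*(-5*12))*2 = (6*(-60))*2 = -360*2 = -720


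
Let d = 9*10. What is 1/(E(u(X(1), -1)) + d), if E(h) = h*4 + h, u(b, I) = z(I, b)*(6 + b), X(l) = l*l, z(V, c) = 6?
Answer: 1/300 ≈ 0.0033333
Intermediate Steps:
d = 90
X(l) = l²
u(b, I) = 36 + 6*b (u(b, I) = 6*(6 + b) = 36 + 6*b)
E(h) = 5*h (E(h) = 4*h + h = 5*h)
1/(E(u(X(1), -1)) + d) = 1/(5*(36 + 6*1²) + 90) = 1/(5*(36 + 6*1) + 90) = 1/(5*(36 + 6) + 90) = 1/(5*42 + 90) = 1/(210 + 90) = 1/300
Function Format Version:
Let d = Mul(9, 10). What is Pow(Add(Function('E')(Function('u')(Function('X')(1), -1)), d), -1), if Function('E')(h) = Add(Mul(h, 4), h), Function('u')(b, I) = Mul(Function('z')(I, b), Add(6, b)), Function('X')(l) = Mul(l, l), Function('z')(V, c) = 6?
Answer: Rational(1, 300) ≈ 0.0033333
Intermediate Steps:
d = 90
Function('X')(l) = Pow(l, 2)
Function('u')(b, I) = Add(36, Mul(6, b)) (Function('u')(b, I) = Mul(6, Add(6, b)) = Add(36, Mul(6, b)))
Function('E')(h) = Mul(5, h) (Function('E')(h) = Add(Mul(4, h), h) = Mul(5, h))
Pow(Add(Function('E')(Function('u')(Function('X')(1), -1)), d), -1) = Pow(Add(Mul(5, Add(36, Mul(6, Pow(1, 2)))), 90), -1) = Pow(Add(Mul(5, Add(36, Mul(6, 1))), 90), -1) = Pow(Add(Mul(5, Add(36, 6)), 90), -1) = Pow(Add(Mul(5, 42), 90), -1) = Pow(Add(210, 90), -1) = Pow(300, -1) = Rational(1, 300)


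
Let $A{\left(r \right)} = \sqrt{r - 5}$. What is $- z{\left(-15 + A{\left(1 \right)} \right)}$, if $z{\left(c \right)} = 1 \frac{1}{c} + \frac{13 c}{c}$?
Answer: $- \frac{2962}{229} + \frac{2 i}{229} \approx -12.934 + 0.0087336 i$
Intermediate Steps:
$A{\left(r \right)} = \sqrt{-5 + r}$
$z{\left(c \right)} = 13 + \frac{1}{c}$ ($z{\left(c \right)} = \frac{1}{c} + 13 = 13 + \frac{1}{c}$)
$- z{\left(-15 + A{\left(1 \right)} \right)} = - (13 + \frac{1}{-15 + \sqrt{-5 + 1}}) = - (13 + \frac{1}{-15 + \sqrt{-4}}) = - (13 + \frac{1}{-15 + 2 i}) = - (13 + \frac{-15 - 2 i}{229}) = -13 - \frac{-15 - 2 i}{229}$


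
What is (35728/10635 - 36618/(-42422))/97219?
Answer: 952542823/21930563342715 ≈ 4.3434e-5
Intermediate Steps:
(35728/10635 - 36618/(-42422))/97219 = (35728*(1/10635) - 36618*(-1/42422))*(1/97219) = (35728/10635 + 18309/21211)*(1/97219) = (952542823/225578985)*(1/97219) = 952542823/21930563342715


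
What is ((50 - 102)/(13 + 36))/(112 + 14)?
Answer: -26/3087 ≈ -0.0084224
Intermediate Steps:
((50 - 102)/(13 + 36))/(112 + 14) = (-52/49)/126 = (-52*1/49)/126 = (1/126)*(-52/49) = -26/3087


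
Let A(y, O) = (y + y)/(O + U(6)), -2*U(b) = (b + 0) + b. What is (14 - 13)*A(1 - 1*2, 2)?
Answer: ½ ≈ 0.50000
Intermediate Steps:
U(b) = -b (U(b) = -((b + 0) + b)/2 = -(b + b)/2 = -b)
A(y, O) = 2*y/(-6 + O) (A(y, O) = (y + y)/(O - 1*6) = (2*y)/(O - 6) = (2*y)/(-6 + O) = 2*y/(-6 + O))
(14 - 13)*A(1 - 1*2, 2) = (14 - 13)*(2*(1 - 1*2)/(-6 + 2)) = 1*(2*(1 - 2)/(-4)) = 1*(2*(-1)*(-¼)) = 1*(½) = ½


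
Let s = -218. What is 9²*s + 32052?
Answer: 14394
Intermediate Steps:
9²*s + 32052 = 9²*(-218) + 32052 = 81*(-218) + 32052 = -17658 + 32052 = 14394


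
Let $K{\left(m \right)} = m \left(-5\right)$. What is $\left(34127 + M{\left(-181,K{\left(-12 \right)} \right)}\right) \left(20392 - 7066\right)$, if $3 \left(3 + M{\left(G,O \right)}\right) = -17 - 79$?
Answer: $454309992$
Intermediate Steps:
$K{\left(m \right)} = - 5 m$
$M{\left(G,O \right)} = -35$ ($M{\left(G,O \right)} = -3 + \frac{-17 - 79}{3} = -3 + \frac{1}{3} \left(-96\right) = -3 - 32 = -35$)
$\left(34127 + M{\left(-181,K{\left(-12 \right)} \right)}\right) \left(20392 - 7066\right) = \left(34127 - 35\right) \left(20392 - 7066\right) = 34092 \cdot 13326 = 454309992$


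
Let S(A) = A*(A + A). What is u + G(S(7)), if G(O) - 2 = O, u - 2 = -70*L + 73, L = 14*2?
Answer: -1785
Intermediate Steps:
L = 28
S(A) = 2*A**2 (S(A) = A*(2*A) = 2*A**2)
u = -1885 (u = 2 + (-70*28 + 73) = 2 + (-1960 + 73) = 2 - 1887 = -1885)
G(O) = 2 + O
u + G(S(7)) = -1885 + (2 + 2*7**2) = -1885 + (2 + 2*49) = -1885 + (2 + 98) = -1885 + 100 = -1785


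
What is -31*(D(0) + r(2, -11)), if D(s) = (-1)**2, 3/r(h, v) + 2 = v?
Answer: -310/13 ≈ -23.846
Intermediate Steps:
r(h, v) = 3/(-2 + v)
D(s) = 1
-31*(D(0) + r(2, -11)) = -31*(1 + 3/(-2 - 11)) = -31*(1 + 3/(-13)) = -31*(1 + 3*(-1/13)) = -31*(1 - 3/13) = -31*10/13 = -310/13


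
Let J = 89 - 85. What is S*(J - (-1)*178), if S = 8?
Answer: 1456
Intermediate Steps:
J = 4
S*(J - (-1)*178) = 8*(4 - (-1)*178) = 8*(4 - 1*(-178)) = 8*(4 + 178) = 8*182 = 1456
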